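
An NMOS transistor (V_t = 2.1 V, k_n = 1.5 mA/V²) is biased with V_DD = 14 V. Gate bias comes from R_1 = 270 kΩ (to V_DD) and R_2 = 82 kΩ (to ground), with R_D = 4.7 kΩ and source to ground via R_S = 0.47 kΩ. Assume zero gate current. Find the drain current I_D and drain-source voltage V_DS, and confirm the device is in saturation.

I_D ≈ 0.59 mA, V_DS ≈ 11 V

V_G = V_DD·R_2/(R_1+R_2) = 14×82/352 = 3.26 V.
Assume saturation: I_D = (k_n/2)(V_GS − V_t)² with V_GS = V_G − I_D·R_S = 3.26 − 0.47·I_D.
Substituting gives 0.166·I_D² − 1.82·I_D + 1.01 = 0, with roots I_D = 0.588 or 10.4 mA.
The root I_D = 10.4 mA gives V_GS = -1.62 V ≤ V_t, so take I_D = 0.588 mA.
Then V_GS = 2.99 V and V_DS = V_DD − I_D(R_D+R_S) = 14 − 0.588×5.17 = 11 V.
Saturation requires V_DS ≥ V_GS − V_t = 0.885 V; 11 ≥ 0.885 ✓.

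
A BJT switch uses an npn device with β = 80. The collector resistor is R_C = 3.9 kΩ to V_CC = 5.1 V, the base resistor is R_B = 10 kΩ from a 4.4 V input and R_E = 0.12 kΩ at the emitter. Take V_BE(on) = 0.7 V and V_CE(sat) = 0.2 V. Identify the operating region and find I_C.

saturation; I_C ≈ 1.2 mA

Assume active: I_B = (4.4 − 0.7)/(10 + 81×0.12) = 0.188 mA, I_C = β·I_B = 15 mA.
Then V_CE = 5.1 − 15×3.9 − 15.2×0.12 = -55.3 V < 0.2 V — the active assumption fails.
Re-solve with V_CE = 0.2 V. KCL at the emitter: V_E/R_E = (V_BB−0.7−V_E)/R_B + (V_CC−0.2−V_E)/R_C, giving V_E = 0.187 V.
I_C = (V_CC − 0.2 − V_E)/R_C = (4.9 − 0.187)/3.9 = 1.21 mA.
Check: I_B = (3.7 − 0.187)/10 = 0.351 mA, and β·I_B = 28.1 mA > I_C, confirming saturation.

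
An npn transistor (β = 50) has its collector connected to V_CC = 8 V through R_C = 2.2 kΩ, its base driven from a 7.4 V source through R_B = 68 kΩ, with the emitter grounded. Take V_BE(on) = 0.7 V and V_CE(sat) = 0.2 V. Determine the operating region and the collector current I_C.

saturation; I_C ≈ 3.5 mA

Assume active: I_B = (7.4 − 0.7)/68 = 0.0985 mA, giving I_C = β·I_B = 4.93 mA.
But then V_CE = 8 − 4.93×2.2 = -2.84 V < V_CE(sat) = 0.2 V — impossible in the active region.
So the transistor is saturated. With V_CE = 0.2 V, I_C = (V_CC − 0.2)/R_C = 7.8/2.2 = 3.55 mA.
Check: β·I_B = 4.93 mA > I_C = 3.55 mA, confirming saturation.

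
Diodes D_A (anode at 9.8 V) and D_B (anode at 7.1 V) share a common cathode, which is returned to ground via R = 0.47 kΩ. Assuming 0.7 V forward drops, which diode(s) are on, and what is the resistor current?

Only D_A conducts; I_R ≈ 19 mA

Assume both conduct. Then node N would need to be at both 9.8−0.7 = 9.1 V and 7.1−0.7 = 6.4 V, which is impossible.
Assume only D_A conducts: V_N = 9.8 − 0.7 = 9.1 V, so I_R = 9.1/0.47 = 19.4 mA.
Check D_B: its anode-to-cathode voltage is 7.1 − 9.1 = -2 V < 0.7 V, so it is off. The assumption is consistent.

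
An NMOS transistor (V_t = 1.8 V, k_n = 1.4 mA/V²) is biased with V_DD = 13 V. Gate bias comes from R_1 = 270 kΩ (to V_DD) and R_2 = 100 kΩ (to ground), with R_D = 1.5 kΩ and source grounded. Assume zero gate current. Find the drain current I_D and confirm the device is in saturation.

V_G = V_DD·R_2/(R_1+R_2) = 13×100/370 = 3.51 V. With the source grounded, V_GS = V_G = 3.51 V.
Assume saturation: I_D = (k_n/2)(V_GS − V_t)² = (1.4/2)×(3.51 − 1.8)² = 0.7×1.71² = 2.06 mA.
V_DS = V_DD − I_D·R_D = 13 − 2.06×1.5 = 9.92 V.
Saturation requires V_DS ≥ V_GS − V_t = 1.71 V; 9.92 ≥ 1.71 ✓.

I_D ≈ 2.1 mA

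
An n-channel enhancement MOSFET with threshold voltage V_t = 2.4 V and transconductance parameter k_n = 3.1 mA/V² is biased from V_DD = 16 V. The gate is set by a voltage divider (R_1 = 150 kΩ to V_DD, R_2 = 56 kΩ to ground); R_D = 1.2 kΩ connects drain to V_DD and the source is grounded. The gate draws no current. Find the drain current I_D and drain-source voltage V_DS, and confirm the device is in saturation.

I_D ≈ 5.9 mA, V_DS ≈ 8.9 V

V_G = V_DD·R_2/(R_1+R_2) = 16×56/206 = 4.35 V. With the source grounded, V_GS = V_G = 4.35 V.
Assume saturation: I_D = (k_n/2)(V_GS − V_t)² = (3.1/2)×(4.35 − 2.4)² = 1.55×1.95² = 5.89 mA.
V_DS = V_DD − I_D·R_D = 16 − 5.89×1.2 = 8.93 V.
Saturation requires V_DS ≥ V_GS − V_t = 1.95 V; 8.93 ≥ 1.95 ✓.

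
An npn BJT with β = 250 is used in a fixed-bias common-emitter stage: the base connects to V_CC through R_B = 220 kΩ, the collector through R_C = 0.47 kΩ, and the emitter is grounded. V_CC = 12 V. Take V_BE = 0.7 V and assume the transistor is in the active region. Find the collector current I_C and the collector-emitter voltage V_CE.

Base loop: V_CC = I_B·R_B + V_BE, so I_B = (12 − 0.7)/220 kΩ = 0.0514 mA.
In the active region I_C = β·I_B = 250 × 0.0514 = 12.8 mA.
Collector loop: V_CE = V_CC − I_C·R_C = 12 − 12.8×0.47 = 5.96 V.
Since V_CE = 5.96 V > V_CE(sat) ≈ 0.2 V, the transistor is in the active region as assumed.

I_C ≈ 13 mA, V_CE ≈ 6 V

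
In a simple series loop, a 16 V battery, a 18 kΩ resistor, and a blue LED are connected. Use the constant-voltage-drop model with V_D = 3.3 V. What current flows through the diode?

I ≈ 0.71 mA

KVL around the loop: 16 = V_D + I·R = 3.3 + I × 18 kΩ.
So I = (16 − 3.3) / 18 kΩ = 12.7 / 18 = 0.706 mA.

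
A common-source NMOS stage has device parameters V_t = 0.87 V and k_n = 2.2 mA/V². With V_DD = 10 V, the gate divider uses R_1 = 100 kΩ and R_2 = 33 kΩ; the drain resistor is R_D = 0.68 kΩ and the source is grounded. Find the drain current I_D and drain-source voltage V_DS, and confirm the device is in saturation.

V_G = V_DD·R_2/(R_1+R_2) = 10×33/133 = 2.48 V. With the source grounded, V_GS = V_G = 2.48 V.
Assume saturation: I_D = (k_n/2)(V_GS − V_t)² = (2.2/2)×(2.48 − 0.87)² = 1.1×1.61² = 2.86 mA.
V_DS = V_DD − I_D·R_D = 10 − 2.86×0.68 = 8.06 V.
Saturation requires V_DS ≥ V_GS − V_t = 1.61 V; 8.06 ≥ 1.61 ✓.

I_D ≈ 2.9 mA, V_DS ≈ 8.1 V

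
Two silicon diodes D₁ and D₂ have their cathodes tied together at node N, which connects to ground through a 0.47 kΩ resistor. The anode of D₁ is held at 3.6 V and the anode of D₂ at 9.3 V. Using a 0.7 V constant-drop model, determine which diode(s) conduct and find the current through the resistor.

Assume both conduct. Then node N would need to be at both 3.6−0.7 = 2.9 V and 9.3−0.7 = 8.6 V, which is impossible.
Assume only D₂ conducts: V_N = 9.3 − 0.7 = 8.6 V, so I_R = 8.6/0.47 = 18.3 mA.
Check D₁: its anode-to-cathode voltage is 3.6 − 8.6 = -5 V < 0.7 V, so it is off. The assumption is consistent.

Only D₂ conducts; I_R ≈ 18 mA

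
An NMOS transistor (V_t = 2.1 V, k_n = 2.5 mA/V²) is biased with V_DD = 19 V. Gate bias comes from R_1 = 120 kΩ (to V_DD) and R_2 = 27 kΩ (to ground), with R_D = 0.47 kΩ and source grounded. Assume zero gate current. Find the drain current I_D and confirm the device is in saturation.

I_D ≈ 2.4 mA

V_G = V_DD·R_2/(R_1+R_2) = 19×27/147 = 3.49 V. With the source grounded, V_GS = V_G = 3.49 V.
Assume saturation: I_D = (k_n/2)(V_GS − V_t)² = (2.5/2)×(3.49 − 2.1)² = 1.25×1.39² = 2.41 mA.
V_DS = V_DD − I_D·R_D = 19 − 2.41×0.47 = 17.9 V.
Saturation requires V_DS ≥ V_GS − V_t = 1.39 V; 17.9 ≥ 1.39 ✓.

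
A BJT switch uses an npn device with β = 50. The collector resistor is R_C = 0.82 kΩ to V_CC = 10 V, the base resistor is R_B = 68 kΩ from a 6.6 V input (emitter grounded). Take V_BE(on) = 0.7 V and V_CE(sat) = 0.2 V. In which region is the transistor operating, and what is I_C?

active; I_C ≈ 4.3 mA

Assume active. Base-emitter loop: I_B = (V_BB − V_BE)/R_B = (6.6 − 0.7)/68 = 0.0868 mA.
I_C = β·I_B = 50×0.0868 = 4.34 mA.
V_CE = V_CC − I_C·R_C = 10 − 4.34×0.82 = 6.44 V > V_CE(sat), so the active-region assumption holds.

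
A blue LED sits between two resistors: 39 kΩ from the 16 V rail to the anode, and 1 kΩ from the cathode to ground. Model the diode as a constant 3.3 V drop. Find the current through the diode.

The two resistors are in series with the diode, so KVL gives 16 = I·39 + 3.3 + I·1.
I = (16 − 3.3) / (39 + 1) kΩ = 12.7 / 40 = 0.318 mA.

I ≈ 0.32 mA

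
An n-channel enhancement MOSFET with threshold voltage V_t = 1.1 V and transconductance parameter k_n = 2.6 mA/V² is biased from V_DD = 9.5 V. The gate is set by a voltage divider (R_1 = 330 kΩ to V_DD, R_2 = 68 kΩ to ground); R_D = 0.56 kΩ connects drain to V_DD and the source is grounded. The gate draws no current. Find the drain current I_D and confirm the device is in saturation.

I_D ≈ 0.36 mA

V_G = V_DD·R_2/(R_1+R_2) = 9.5×68/398 = 1.62 V. With the source grounded, V_GS = V_G = 1.62 V.
Assume saturation: I_D = (k_n/2)(V_GS − V_t)² = (2.6/2)×(1.62 − 1.1)² = 1.3×0.523² = 0.356 mA.
V_DS = V_DD − I_D·R_D = 9.5 − 0.356×0.56 = 9.3 V.
Saturation requires V_DS ≥ V_GS − V_t = 0.523 V; 9.3 ≥ 0.523 ✓.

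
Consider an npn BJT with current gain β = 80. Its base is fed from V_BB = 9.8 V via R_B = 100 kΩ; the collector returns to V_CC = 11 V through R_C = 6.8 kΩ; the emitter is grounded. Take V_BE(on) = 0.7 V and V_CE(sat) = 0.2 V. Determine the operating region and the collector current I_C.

saturation; I_C ≈ 1.6 mA

Assume active: I_B = (9.8 − 0.7)/100 = 0.091 mA, giving I_C = β·I_B = 7.28 mA.
But then V_CE = 11 − 7.28×6.8 = -38.5 V < V_CE(sat) = 0.2 V — impossible in the active region.
So the transistor is saturated. With V_CE = 0.2 V, I_C = (V_CC − 0.2)/R_C = 10.8/6.8 = 1.59 mA.
Check: β·I_B = 7.28 mA > I_C = 1.59 mA, confirming saturation.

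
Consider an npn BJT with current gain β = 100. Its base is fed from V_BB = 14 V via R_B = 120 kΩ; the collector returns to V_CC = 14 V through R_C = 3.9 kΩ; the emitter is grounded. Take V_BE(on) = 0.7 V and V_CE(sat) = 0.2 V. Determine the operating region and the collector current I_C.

Assume active: I_B = (14 − 0.7)/120 = 0.111 mA, giving I_C = β·I_B = 11.1 mA.
But then V_CE = 14 − 11.1×3.9 = -29.2 V < V_CE(sat) = 0.2 V — impossible in the active region.
So the transistor is saturated. With V_CE = 0.2 V, I_C = (V_CC − 0.2)/R_C = 13.8/3.9 = 3.54 mA.
Check: β·I_B = 11.1 mA > I_C = 3.54 mA, confirming saturation.

saturation; I_C ≈ 3.5 mA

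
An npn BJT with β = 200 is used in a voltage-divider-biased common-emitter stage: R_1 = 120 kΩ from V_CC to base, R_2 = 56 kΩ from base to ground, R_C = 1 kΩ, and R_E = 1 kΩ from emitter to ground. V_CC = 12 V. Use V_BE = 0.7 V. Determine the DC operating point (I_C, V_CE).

I_C ≈ 2.6 mA, V_CE ≈ 6.8 V

Thevenize the base divider: V_Th = V_CC·R_2/(R_1+R_2) = 12×56/176 = 3.82 V, R_Th = R_1‖R_2 = 38.2 kΩ.
Base-emitter loop: V_Th = I_B·R_Th + V_BE + (β+1)I_B·R_E, so I_B = (3.82 − 0.7) / (38.2 + 201×1) = 0.013 mA.
I_C = β·I_B = 200×0.013 = 2.61 mA, and I_E = (β+1)I_B = 2.62 mA.
V_CE = V_CC − I_C·R_C − I_E·R_E = 12 − 2.61×1 − 2.62×1 = 6.77 V.
V_CE = 6.77 V > 0.2 V confirms active-region operation.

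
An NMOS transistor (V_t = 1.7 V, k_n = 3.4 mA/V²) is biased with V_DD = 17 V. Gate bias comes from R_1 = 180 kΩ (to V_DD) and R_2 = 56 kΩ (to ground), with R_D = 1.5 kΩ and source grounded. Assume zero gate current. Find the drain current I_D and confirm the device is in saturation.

V_G = V_DD·R_2/(R_1+R_2) = 17×56/236 = 4.03 V. With the source grounded, V_GS = V_G = 4.03 V.
Assume saturation: I_D = (k_n/2)(V_GS − V_t)² = (3.4/2)×(4.03 − 1.7)² = 1.7×2.33² = 9.26 mA.
V_DS = V_DD − I_D·R_D = 17 − 9.26×1.5 = 3.11 V.
Saturation requires V_DS ≥ V_GS − V_t = 2.33 V; 3.11 ≥ 2.33 ✓.

I_D ≈ 9.3 mA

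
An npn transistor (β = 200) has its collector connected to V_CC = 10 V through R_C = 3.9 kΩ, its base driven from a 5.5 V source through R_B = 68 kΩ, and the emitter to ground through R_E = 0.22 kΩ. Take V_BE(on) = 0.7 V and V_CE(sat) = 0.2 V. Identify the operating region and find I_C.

saturation; I_C ≈ 2.4 mA

Assume active: I_B = (5.5 − 0.7)/(68 + 201×0.22) = 0.0428 mA, I_C = β·I_B = 8.55 mA.
Then V_CE = 10 − 8.55×3.9 − 8.6×0.22 = -25.3 V < 0.2 V — the active assumption fails.
Re-solve with V_CE = 0.2 V. KCL at the emitter: V_E/R_E = (V_BB−0.7−V_E)/R_B + (V_CC−0.2−V_E)/R_C, giving V_E = 0.536 V.
I_C = (V_CC − 0.2 − V_E)/R_C = (9.8 − 0.536)/3.9 = 2.38 mA.
Check: I_B = (4.8 − 0.536)/68 = 0.0627 mA, and β·I_B = 12.5 mA > I_C, confirming saturation.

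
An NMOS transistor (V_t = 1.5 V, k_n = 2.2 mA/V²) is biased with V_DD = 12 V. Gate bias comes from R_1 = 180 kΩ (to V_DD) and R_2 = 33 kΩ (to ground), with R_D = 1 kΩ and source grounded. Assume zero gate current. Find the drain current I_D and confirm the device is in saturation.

V_G = V_DD·R_2/(R_1+R_2) = 12×33/213 = 1.86 V. With the source grounded, V_GS = V_G = 1.86 V.
Assume saturation: I_D = (k_n/2)(V_GS − V_t)² = (2.2/2)×(1.86 − 1.5)² = 1.1×0.359² = 0.142 mA.
V_DS = V_DD − I_D·R_D = 12 − 0.142×1 = 11.9 V.
Saturation requires V_DS ≥ V_GS − V_t = 0.359 V; 11.9 ≥ 0.359 ✓.

I_D ≈ 0.14 mA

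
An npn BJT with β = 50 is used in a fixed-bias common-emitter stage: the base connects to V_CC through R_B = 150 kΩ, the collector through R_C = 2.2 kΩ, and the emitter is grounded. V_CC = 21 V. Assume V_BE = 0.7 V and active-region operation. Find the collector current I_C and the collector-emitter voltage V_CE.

I_C ≈ 6.8 mA, V_CE ≈ 6.1 V

Base loop: V_CC = I_B·R_B + V_BE, so I_B = (21 − 0.7)/150 kΩ = 0.135 mA.
In the active region I_C = β·I_B = 50 × 0.135 = 6.77 mA.
Collector loop: V_CE = V_CC − I_C·R_C = 21 − 6.77×2.2 = 6.11 V.
Since V_CE = 6.11 V > V_CE(sat) ≈ 0.2 V, the transistor is in the active region as assumed.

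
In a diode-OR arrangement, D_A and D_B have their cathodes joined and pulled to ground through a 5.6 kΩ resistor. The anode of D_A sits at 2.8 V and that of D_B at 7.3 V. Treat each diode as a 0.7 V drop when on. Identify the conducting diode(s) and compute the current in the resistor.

Only D_B conducts; I_R ≈ 1.2 mA

Assume both conduct. Then node N would need to be at both 2.8−0.7 = 2.1 V and 7.3−0.7 = 6.6 V, which is impossible.
Assume only D_B conducts: V_N = 7.3 − 0.7 = 6.6 V, so I_R = 6.6/5.6 = 1.18 mA.
Check D_A: its anode-to-cathode voltage is 2.8 − 6.6 = -3.8 V < 0.7 V, so it is off. The assumption is consistent.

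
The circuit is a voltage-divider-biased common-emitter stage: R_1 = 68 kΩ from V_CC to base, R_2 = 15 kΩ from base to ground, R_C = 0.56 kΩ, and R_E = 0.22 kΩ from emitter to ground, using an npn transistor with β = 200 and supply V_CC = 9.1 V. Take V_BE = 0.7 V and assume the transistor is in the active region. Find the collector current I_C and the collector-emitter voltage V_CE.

I_C ≈ 3.3 mA, V_CE ≈ 6.5 V

Thevenize the base divider: V_Th = V_CC·R_2/(R_1+R_2) = 9.1×15/83 = 1.64 V, R_Th = R_1‖R_2 = 12.3 kΩ.
Base-emitter loop: V_Th = I_B·R_Th + V_BE + (β+1)I_B·R_E, so I_B = (1.64 − 0.7) / (12.3 + 201×0.22) = 0.0167 mA.
I_C = β·I_B = 200×0.0167 = 3.34 mA, and I_E = (β+1)I_B = 3.36 mA.
V_CE = V_CC − I_C·R_C − I_E·R_E = 9.1 − 3.34×0.56 − 3.36×0.22 = 6.49 V.
V_CE = 6.49 V > 0.2 V confirms active-region operation.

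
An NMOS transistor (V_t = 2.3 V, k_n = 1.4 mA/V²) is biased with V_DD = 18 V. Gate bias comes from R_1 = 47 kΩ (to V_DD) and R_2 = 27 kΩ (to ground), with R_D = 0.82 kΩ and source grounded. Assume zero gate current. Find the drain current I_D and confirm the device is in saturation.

V_G = V_DD·R_2/(R_1+R_2) = 18×27/74 = 6.57 V. With the source grounded, V_GS = V_G = 6.57 V.
Assume saturation: I_D = (k_n/2)(V_GS − V_t)² = (1.4/2)×(6.57 − 2.3)² = 0.7×4.27² = 12.7 mA.
V_DS = V_DD − I_D·R_D = 18 − 12.7×0.82 = 7.55 V.
Saturation requires V_DS ≥ V_GS − V_t = 4.27 V; 7.55 ≥ 4.27 ✓.

I_D ≈ 13 mA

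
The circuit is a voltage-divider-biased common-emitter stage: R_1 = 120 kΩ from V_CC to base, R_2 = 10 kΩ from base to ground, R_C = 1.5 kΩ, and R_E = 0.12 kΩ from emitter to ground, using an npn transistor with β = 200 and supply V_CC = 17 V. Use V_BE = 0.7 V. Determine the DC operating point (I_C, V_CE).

I_C ≈ 3.6 mA, V_CE ≈ 11 V

Thevenize the base divider: V_Th = V_CC·R_2/(R_1+R_2) = 17×10/130 = 1.31 V, R_Th = R_1‖R_2 = 9.23 kΩ.
Base-emitter loop: V_Th = I_B·R_Th + V_BE + (β+1)I_B·R_E, so I_B = (1.31 − 0.7) / (9.23 + 201×0.12) = 0.0182 mA.
I_C = β·I_B = 200×0.0182 = 3.64 mA, and I_E = (β+1)I_B = 3.66 mA.
V_CE = V_CC − I_C·R_C − I_E·R_E = 17 − 3.64×1.5 − 3.66×0.12 = 11.1 V.
V_CE = 11.1 V > 0.2 V confirms active-region operation.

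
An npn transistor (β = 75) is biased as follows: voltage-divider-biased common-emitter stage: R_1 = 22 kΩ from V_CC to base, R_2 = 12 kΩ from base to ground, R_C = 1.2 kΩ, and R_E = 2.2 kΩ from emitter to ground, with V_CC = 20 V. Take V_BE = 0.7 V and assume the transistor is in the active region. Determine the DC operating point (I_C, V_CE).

Thevenize the base divider: V_Th = V_CC·R_2/(R_1+R_2) = 20×12/34 = 7.06 V, R_Th = R_1‖R_2 = 7.76 kΩ.
Base-emitter loop: V_Th = I_B·R_Th + V_BE + (β+1)I_B·R_E, so I_B = (7.06 − 0.7) / (7.76 + 76×2.2) = 0.0363 mA.
I_C = β·I_B = 75×0.0363 = 2.73 mA, and I_E = (β+1)I_B = 2.76 mA.
V_CE = V_CC − I_C·R_C − I_E·R_E = 20 − 2.73×1.2 − 2.76×2.2 = 10.7 V.
V_CE = 10.7 V > 0.2 V confirms active-region operation.

I_C ≈ 2.7 mA, V_CE ≈ 11 V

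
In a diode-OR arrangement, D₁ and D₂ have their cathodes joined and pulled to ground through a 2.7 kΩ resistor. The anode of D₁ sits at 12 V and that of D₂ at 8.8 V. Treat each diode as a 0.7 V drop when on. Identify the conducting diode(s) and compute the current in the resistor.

Only D₁ conducts; I_R ≈ 4.2 mA

Assume both conduct. Then node N would need to be at both 12−0.7 = 11.3 V and 8.8−0.7 = 8.1 V, which is impossible.
Assume only D₁ conducts: V_N = 12 − 0.7 = 11.3 V, so I_R = 11.3/2.7 = 4.19 mA.
Check D₂: its anode-to-cathode voltage is 8.8 − 11.3 = -2.5 V < 0.7 V, so it is off. The assumption is consistent.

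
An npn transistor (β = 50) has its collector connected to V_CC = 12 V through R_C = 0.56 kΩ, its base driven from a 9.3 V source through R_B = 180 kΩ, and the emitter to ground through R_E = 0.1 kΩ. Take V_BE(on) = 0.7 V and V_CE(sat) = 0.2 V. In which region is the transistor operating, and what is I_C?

active; I_C ≈ 2.3 mA

Assume active. Base-emitter loop: I_B = (V_BB − V_BE)/(R_B + (β+1)R_E) = (9.3 − 0.7)/(180 + 51×0.1) = 0.0465 mA.
I_C = β·I_B = 50×0.0465 = 2.32 mA.
V_CE = V_CC − I_C·R_C − I_E·R_E = 12 − 2.32×0.56 − 2.37×0.1 = 10.5 V > V_CE(sat), so the active-region assumption holds.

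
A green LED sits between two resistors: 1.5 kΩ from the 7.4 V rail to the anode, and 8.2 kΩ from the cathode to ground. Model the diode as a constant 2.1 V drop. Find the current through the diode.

I ≈ 0.55 mA

The two resistors are in series with the diode, so KVL gives 7.4 = I·1.5 + 2.1 + I·8.2.
I = (7.4 − 2.1) / (1.5 + 8.2) kΩ = 5.3 / 9.7 = 0.546 mA.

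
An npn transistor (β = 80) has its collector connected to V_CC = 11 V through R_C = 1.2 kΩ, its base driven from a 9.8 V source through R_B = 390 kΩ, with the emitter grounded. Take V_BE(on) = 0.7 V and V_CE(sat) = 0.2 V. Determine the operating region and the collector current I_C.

Assume active. Base-emitter loop: I_B = (V_BB − V_BE)/R_B = (9.8 − 0.7)/390 = 0.0233 mA.
I_C = β·I_B = 80×0.0233 = 1.87 mA.
V_CE = V_CC − I_C·R_C = 11 − 1.87×1.2 = 8.76 V > V_CE(sat), so the active-region assumption holds.

active; I_C ≈ 1.9 mA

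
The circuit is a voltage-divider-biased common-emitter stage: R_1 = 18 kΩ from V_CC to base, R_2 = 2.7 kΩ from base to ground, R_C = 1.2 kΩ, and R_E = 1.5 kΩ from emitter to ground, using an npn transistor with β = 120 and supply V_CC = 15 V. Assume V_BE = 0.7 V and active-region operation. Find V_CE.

Thevenize the base divider: V_Th = V_CC·R_2/(R_1+R_2) = 15×2.7/20.7 = 1.96 V, R_Th = R_1‖R_2 = 2.35 kΩ.
Base-emitter loop: V_Th = I_B·R_Th + V_BE + (β+1)I_B·R_E, so I_B = (1.96 − 0.7) / (2.35 + 121×1.5) = 0.00683 mA.
I_C = β·I_B = 120×0.00683 = 0.82 mA, and I_E = (β+1)I_B = 0.827 mA.
V_CE = V_CC − I_C·R_C − I_E·R_E = 15 − 0.82×1.2 − 0.827×1.5 = 12.8 V.
V_CE = 12.8 V > 0.2 V confirms active-region operation.

V_CE ≈ 13 V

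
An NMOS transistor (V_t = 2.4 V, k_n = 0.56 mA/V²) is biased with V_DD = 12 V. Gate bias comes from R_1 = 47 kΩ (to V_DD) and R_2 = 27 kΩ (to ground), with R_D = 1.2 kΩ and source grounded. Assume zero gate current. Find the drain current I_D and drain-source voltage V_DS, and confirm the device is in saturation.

V_G = V_DD·R_2/(R_1+R_2) = 12×27/74 = 4.38 V. With the source grounded, V_GS = V_G = 4.38 V.
Assume saturation: I_D = (k_n/2)(V_GS − V_t)² = (0.56/2)×(4.38 − 2.4)² = 0.28×1.98² = 1.1 mA.
V_DS = V_DD − I_D·R_D = 12 − 1.1×1.2 = 10.7 V.
Saturation requires V_DS ≥ V_GS − V_t = 1.98 V; 10.7 ≥ 1.98 ✓.

I_D ≈ 1.1 mA, V_DS ≈ 11 V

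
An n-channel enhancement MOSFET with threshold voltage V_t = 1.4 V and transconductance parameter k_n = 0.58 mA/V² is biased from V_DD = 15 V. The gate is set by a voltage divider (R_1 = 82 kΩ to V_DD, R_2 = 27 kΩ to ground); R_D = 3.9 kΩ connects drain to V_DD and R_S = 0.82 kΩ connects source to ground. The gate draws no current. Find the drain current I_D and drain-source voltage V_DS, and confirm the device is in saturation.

V_G = V_DD·R_2/(R_1+R_2) = 15×27/109 = 3.72 V.
Assume saturation: I_D = (k_n/2)(V_GS − V_t)² with V_GS = V_G − I_D·R_S = 3.72 − 0.82·I_D.
Substituting gives 0.195·I_D² − 2.1·I_D + 1.55 = 0, with roots I_D = 0.799 or 9.98 mA.
The root I_D = 9.98 mA gives V_GS = -4.47 V ≤ V_t, so take I_D = 0.799 mA.
Then V_GS = 3.06 V and V_DS = V_DD − I_D(R_D+R_S) = 15 − 0.799×4.72 = 11.2 V.
Saturation requires V_DS ≥ V_GS − V_t = 1.66 V; 11.2 ≥ 1.66 ✓.

I_D ≈ 0.8 mA, V_DS ≈ 11 V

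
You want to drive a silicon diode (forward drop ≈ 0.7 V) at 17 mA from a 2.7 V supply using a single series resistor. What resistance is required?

R ≈ 0.12 kΩ

The resistor drops V_S − V_D = 2.7 − 0.7 = 2 V at 17 mA.
R = 2 V / 17 mA = 0.118 kΩ.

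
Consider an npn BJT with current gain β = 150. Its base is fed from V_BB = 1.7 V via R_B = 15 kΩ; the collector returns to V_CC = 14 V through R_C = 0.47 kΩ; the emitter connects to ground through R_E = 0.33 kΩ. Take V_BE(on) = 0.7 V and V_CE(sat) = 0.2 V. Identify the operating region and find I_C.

active; I_C ≈ 2.3 mA

Assume active. Base-emitter loop: I_B = (V_BB − V_BE)/(R_B + (β+1)R_E) = (1.7 − 0.7)/(15 + 151×0.33) = 0.0154 mA.
I_C = β·I_B = 150×0.0154 = 2.31 mA.
V_CE = V_CC − I_C·R_C − I_E·R_E = 14 − 2.31×0.47 − 2.33×0.33 = 12.1 V > V_CE(sat), so the active-region assumption holds.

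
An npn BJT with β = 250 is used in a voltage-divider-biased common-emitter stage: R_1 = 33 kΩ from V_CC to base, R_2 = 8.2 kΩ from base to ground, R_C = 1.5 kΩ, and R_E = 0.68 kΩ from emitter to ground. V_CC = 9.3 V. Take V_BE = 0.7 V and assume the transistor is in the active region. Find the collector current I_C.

Thevenize the base divider: V_Th = V_CC·R_2/(R_1+R_2) = 9.3×8.2/41.2 = 1.85 V, R_Th = R_1‖R_2 = 6.57 kΩ.
Base-emitter loop: V_Th = I_B·R_Th + V_BE + (β+1)I_B·R_E, so I_B = (1.85 − 0.7) / (6.57 + 251×0.68) = 0.00649 mA.
I_C = β·I_B = 250×0.00649 = 1.62 mA, and I_E = (β+1)I_B = 1.63 mA.
V_CE = V_CC − I_C·R_C − I_E·R_E = 9.3 − 1.62×1.5 − 1.63×0.68 = 5.76 V.
V_CE = 5.76 V > 0.2 V confirms active-region operation.

I_C ≈ 1.6 mA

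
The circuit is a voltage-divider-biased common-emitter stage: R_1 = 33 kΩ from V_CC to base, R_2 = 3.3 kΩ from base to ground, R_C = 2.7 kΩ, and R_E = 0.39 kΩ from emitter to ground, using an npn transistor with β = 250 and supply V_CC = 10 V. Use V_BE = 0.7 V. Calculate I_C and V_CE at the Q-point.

I_C ≈ 0.52 mA, V_CE ≈ 8.4 V

Thevenize the base divider: V_Th = V_CC·R_2/(R_1+R_2) = 10×3.3/36.3 = 0.909 V, R_Th = R_1‖R_2 = 3 kΩ.
Base-emitter loop: V_Th = I_B·R_Th + V_BE + (β+1)I_B·R_E, so I_B = (0.909 − 0.7) / (3 + 251×0.39) = 0.00207 mA.
I_C = β·I_B = 250×0.00207 = 0.518 mA, and I_E = (β+1)I_B = 0.52 mA.
V_CE = V_CC − I_C·R_C − I_E·R_E = 10 − 0.518×2.7 − 0.52×0.39 = 8.4 V.
V_CE = 8.4 V > 0.2 V confirms active-region operation.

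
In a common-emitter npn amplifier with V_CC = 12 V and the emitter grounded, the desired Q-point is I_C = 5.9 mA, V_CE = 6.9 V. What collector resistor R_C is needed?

Collector loop: V_CC = I_C·R_C + V_CE.
R_C = (V_CC − V_CE)/I_C = (12 − 6.9)/5.9 = 0.864 kΩ.

R_C ≈ 0.86 kΩ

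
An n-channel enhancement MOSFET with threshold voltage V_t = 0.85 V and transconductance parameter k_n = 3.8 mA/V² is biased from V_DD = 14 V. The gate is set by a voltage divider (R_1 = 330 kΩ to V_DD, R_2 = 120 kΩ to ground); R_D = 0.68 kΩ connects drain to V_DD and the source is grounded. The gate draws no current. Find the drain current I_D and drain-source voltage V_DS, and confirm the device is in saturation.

I_D ≈ 16 mA, V_DS ≈ 3.3 V

V_G = V_DD·R_2/(R_1+R_2) = 14×120/450 = 3.73 V. With the source grounded, V_GS = V_G = 3.73 V.
Assume saturation: I_D = (k_n/2)(V_GS − V_t)² = (3.8/2)×(3.73 − 0.85)² = 1.9×2.88² = 15.8 mA.
V_DS = V_DD − I_D·R_D = 14 − 15.8×0.68 = 3.26 V.
Saturation requires V_DS ≥ V_GS − V_t = 2.88 V; 3.26 ≥ 2.88 ✓.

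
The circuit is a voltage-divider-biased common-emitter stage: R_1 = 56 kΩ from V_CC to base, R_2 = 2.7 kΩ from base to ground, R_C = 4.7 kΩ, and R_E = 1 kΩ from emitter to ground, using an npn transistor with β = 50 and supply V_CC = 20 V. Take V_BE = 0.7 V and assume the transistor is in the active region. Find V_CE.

V_CE ≈ 19 V

Thevenize the base divider: V_Th = V_CC·R_2/(R_1+R_2) = 20×2.7/58.7 = 0.92 V, R_Th = R_1‖R_2 = 2.58 kΩ.
Base-emitter loop: V_Th = I_B·R_Th + V_BE + (β+1)I_B·R_E, so I_B = (0.92 − 0.7) / (2.58 + 51×1) = 0.00411 mA.
I_C = β·I_B = 50×0.00411 = 0.205 mA, and I_E = (β+1)I_B = 0.209 mA.
V_CE = V_CC − I_C·R_C − I_E·R_E = 20 − 0.205×4.7 − 0.209×1 = 18.8 V.
V_CE = 18.8 V > 0.2 V confirms active-region operation.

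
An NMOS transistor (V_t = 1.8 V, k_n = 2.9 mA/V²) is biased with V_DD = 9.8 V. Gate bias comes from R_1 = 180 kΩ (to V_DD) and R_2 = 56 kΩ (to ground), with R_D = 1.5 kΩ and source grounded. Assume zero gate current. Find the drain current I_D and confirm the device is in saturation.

V_G = V_DD·R_2/(R_1+R_2) = 9.8×56/236 = 2.33 V. With the source grounded, V_GS = V_G = 2.33 V.
Assume saturation: I_D = (k_n/2)(V_GS − V_t)² = (2.9/2)×(2.33 − 1.8)² = 1.45×0.525² = 0.4 mA.
V_DS = V_DD − I_D·R_D = 9.8 − 0.4×1.5 = 9.2 V.
Saturation requires V_DS ≥ V_GS − V_t = 0.525 V; 9.2 ≥ 0.525 ✓.

I_D ≈ 0.4 mA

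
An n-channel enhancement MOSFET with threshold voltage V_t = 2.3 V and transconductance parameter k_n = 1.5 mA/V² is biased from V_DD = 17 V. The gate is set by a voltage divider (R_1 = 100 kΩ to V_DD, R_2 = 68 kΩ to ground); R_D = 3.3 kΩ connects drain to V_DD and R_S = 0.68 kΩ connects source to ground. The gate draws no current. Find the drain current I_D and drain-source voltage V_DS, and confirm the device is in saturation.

V_G = V_DD·R_2/(R_1+R_2) = 17×68/168 = 6.88 V.
Assume saturation: I_D = (k_n/2)(V_GS − V_t)² with V_GS = V_G − I_D·R_S = 6.88 − 0.68·I_D.
Substituting gives 0.347·I_D² − 5.67·I_D + 15.7 = 0, with roots I_D = 3.54 or 12.8 mA.
The root I_D = 12.8 mA gives V_GS = -1.83 V ≤ V_t, so take I_D = 3.54 mA.
Then V_GS = 4.47 V and V_DS = V_DD − I_D(R_D+R_S) = 17 − 3.54×3.98 = 2.91 V.
Saturation requires V_DS ≥ V_GS − V_t = 2.17 V; 2.91 ≥ 2.17 ✓.

I_D ≈ 3.5 mA, V_DS ≈ 2.9 V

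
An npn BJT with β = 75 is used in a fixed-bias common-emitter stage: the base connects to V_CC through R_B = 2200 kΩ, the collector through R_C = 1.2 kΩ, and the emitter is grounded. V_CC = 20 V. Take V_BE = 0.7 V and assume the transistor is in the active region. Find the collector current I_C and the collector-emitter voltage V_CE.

Base loop: V_CC = I_B·R_B + V_BE, so I_B = (20 − 0.7)/2200 kΩ = 0.00877 mA.
In the active region I_C = β·I_B = 75 × 0.00877 = 0.658 mA.
Collector loop: V_CE = V_CC − I_C·R_C = 20 − 0.658×1.2 = 19.2 V.
Since V_CE = 19.2 V > V_CE(sat) ≈ 0.2 V, the transistor is in the active region as assumed.

I_C ≈ 0.66 mA, V_CE ≈ 19 V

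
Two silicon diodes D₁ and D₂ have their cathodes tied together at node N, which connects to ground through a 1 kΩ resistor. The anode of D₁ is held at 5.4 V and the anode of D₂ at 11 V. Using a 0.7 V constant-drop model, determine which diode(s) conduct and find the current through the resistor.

Assume both conduct. Then node N would need to be at both 5.4−0.7 = 4.7 V and 11−0.7 = 10.3 V, which is impossible.
Assume only D₂ conducts: V_N = 11 − 0.7 = 10.3 V, so I_R = 10.3/1 = 10.3 mA.
Check D₁: its anode-to-cathode voltage is 5.4 − 10.3 = -4.9 V < 0.7 V, so it is off. The assumption is consistent.

Only D₂ conducts; I_R ≈ 10 mA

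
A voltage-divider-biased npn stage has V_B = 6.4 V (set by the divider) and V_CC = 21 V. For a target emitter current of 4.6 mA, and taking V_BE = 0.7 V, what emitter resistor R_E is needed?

R_E ≈ 1.2 kΩ

V_E = V_B − V_BE = 6.4 − 0.7 = 5.7 V.
R_E = V_E / I_E = 5.7 / 4.6 = 1.24 kΩ.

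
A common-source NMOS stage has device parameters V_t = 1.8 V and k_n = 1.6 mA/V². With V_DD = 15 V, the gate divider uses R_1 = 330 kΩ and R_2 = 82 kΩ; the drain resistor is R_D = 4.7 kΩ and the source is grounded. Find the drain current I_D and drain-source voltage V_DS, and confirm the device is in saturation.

I_D ≈ 1.1 mA, V_DS ≈ 9.7 V

V_G = V_DD·R_2/(R_1+R_2) = 15×82/412 = 2.99 V. With the source grounded, V_GS = V_G = 2.99 V.
Assume saturation: I_D = (k_n/2)(V_GS − V_t)² = (1.6/2)×(2.99 − 1.8)² = 0.8×1.19² = 1.12 mA.
V_DS = V_DD − I_D·R_D = 15 − 1.12×4.7 = 9.72 V.
Saturation requires V_DS ≥ V_GS − V_t = 1.19 V; 9.72 ≥ 1.19 ✓.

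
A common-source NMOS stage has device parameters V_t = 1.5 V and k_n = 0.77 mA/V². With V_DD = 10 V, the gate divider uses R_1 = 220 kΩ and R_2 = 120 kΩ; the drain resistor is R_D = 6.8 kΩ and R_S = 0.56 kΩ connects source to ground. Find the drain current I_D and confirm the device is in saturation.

V_G = V_DD·R_2/(R_1+R_2) = 10×120/340 = 3.53 V.
Assume saturation: I_D = (k_n/2)(V_GS − V_t)² with V_GS = V_G − I_D·R_S = 3.53 − 0.56·I_D.
Substituting gives 0.121·I_D² − 1.88·I_D + 1.59 = 0, with roots I_D = 0.897 or 14.6 mA.
The root I_D = 14.6 mA gives V_GS = -4.67 V ≤ V_t, so take I_D = 0.897 mA.
Then V_GS = 3.03 V and V_DS = V_DD − I_D(R_D+R_S) = 10 − 0.897×7.36 = 3.39 V.
Saturation requires V_DS ≥ V_GS − V_t = 1.53 V; 3.39 ≥ 1.53 ✓.

I_D ≈ 0.9 mA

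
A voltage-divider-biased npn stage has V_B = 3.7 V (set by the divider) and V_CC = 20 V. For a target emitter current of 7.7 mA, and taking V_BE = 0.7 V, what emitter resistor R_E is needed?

V_E = V_B − V_BE = 3.7 − 0.7 = 3 V.
R_E = V_E / I_E = 3 / 7.7 = 0.39 kΩ.

R_E ≈ 0.39 kΩ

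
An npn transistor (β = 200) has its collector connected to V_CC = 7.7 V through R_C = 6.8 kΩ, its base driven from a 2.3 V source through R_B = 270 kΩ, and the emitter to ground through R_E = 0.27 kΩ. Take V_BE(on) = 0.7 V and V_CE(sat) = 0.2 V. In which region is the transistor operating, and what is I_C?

Assume active. Base-emitter loop: I_B = (V_BB − V_BE)/(R_B + (β+1)R_E) = (2.3 − 0.7)/(270 + 201×0.27) = 0.00493 mA.
I_C = β·I_B = 200×0.00493 = 0.987 mA.
V_CE = V_CC − I_C·R_C − I_E·R_E = 7.7 − 0.987×6.8 − 0.992×0.27 = 0.722 V > V_CE(sat), so the active-region assumption holds.

active; I_C ≈ 0.99 mA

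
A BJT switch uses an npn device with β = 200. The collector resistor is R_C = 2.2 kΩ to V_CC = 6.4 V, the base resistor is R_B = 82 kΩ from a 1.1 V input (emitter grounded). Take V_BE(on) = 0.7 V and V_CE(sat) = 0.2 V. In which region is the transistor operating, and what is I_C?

active; I_C ≈ 0.98 mA

Assume active. Base-emitter loop: I_B = (V_BB − V_BE)/R_B = (1.1 − 0.7)/82 = 0.00488 mA.
I_C = β·I_B = 200×0.00488 = 0.976 mA.
V_CE = V_CC − I_C·R_C = 6.4 − 0.976×2.2 = 4.25 V > V_CE(sat), so the active-region assumption holds.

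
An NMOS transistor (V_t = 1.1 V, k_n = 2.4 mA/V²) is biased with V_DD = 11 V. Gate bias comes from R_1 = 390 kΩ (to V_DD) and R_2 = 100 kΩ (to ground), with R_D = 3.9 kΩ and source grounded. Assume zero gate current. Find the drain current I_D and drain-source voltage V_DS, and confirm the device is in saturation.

I_D ≈ 1.6 mA, V_DS ≈ 4.9 V

V_G = V_DD·R_2/(R_1+R_2) = 11×100/490 = 2.24 V. With the source grounded, V_GS = V_G = 2.24 V.
Assume saturation: I_D = (k_n/2)(V_GS − V_t)² = (2.4/2)×(2.24 − 1.1)² = 1.2×1.14² = 1.57 mA.
V_DS = V_DD − I_D·R_D = 11 − 1.57×3.9 = 4.87 V.
Saturation requires V_DS ≥ V_GS − V_t = 1.14 V; 4.87 ≥ 1.14 ✓.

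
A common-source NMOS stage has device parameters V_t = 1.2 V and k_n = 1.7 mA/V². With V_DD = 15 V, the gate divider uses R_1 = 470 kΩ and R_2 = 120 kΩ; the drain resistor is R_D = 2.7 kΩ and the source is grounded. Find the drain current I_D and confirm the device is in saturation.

I_D ≈ 2.9 mA

V_G = V_DD·R_2/(R_1+R_2) = 15×120/590 = 3.05 V. With the source grounded, V_GS = V_G = 3.05 V.
Assume saturation: I_D = (k_n/2)(V_GS − V_t)² = (1.7/2)×(3.05 − 1.2)² = 0.85×1.85² = 2.91 mA.
V_DS = V_DD − I_D·R_D = 15 − 2.91×2.7 = 7.14 V.
Saturation requires V_DS ≥ V_GS − V_t = 1.85 V; 7.14 ≥ 1.85 ✓.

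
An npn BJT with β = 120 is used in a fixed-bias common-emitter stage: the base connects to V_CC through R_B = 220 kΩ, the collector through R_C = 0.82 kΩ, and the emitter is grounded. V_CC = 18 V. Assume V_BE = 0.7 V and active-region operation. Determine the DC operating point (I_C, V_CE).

I_C ≈ 9.4 mA, V_CE ≈ 10 V

Base loop: V_CC = I_B·R_B + V_BE, so I_B = (18 − 0.7)/220 kΩ = 0.0786 mA.
In the active region I_C = β·I_B = 120 × 0.0786 = 9.44 mA.
Collector loop: V_CE = V_CC − I_C·R_C = 18 − 9.44×0.82 = 10.3 V.
Since V_CE = 10.3 V > V_CE(sat) ≈ 0.2 V, the transistor is in the active region as assumed.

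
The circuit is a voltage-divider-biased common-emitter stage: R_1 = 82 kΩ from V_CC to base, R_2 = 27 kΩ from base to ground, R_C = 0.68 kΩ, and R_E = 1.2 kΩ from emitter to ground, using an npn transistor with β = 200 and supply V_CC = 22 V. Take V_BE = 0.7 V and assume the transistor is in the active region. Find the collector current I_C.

I_C ≈ 3.6 mA

Thevenize the base divider: V_Th = V_CC·R_2/(R_1+R_2) = 22×27/109 = 5.45 V, R_Th = R_1‖R_2 = 20.3 kΩ.
Base-emitter loop: V_Th = I_B·R_Th + V_BE + (β+1)I_B·R_E, so I_B = (5.45 − 0.7) / (20.3 + 201×1.2) = 0.0182 mA.
I_C = β·I_B = 200×0.0182 = 3.63 mA, and I_E = (β+1)I_B = 3.65 mA.
V_CE = V_CC − I_C·R_C − I_E·R_E = 22 − 3.63×0.68 − 3.65×1.2 = 15.1 V.
V_CE = 15.1 V > 0.2 V confirms active-region operation.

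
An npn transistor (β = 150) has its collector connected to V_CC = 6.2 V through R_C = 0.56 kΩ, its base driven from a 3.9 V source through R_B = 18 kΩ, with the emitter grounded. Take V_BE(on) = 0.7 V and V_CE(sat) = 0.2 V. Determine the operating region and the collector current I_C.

saturation; I_C ≈ 11 mA

Assume active: I_B = (3.9 − 0.7)/18 = 0.178 mA, giving I_C = β·I_B = 26.7 mA.
But then V_CE = 6.2 − 26.7×0.56 = -8.73 V < V_CE(sat) = 0.2 V — impossible in the active region.
So the transistor is saturated. With V_CE = 0.2 V, I_C = (V_CC − 0.2)/R_C = 6/0.56 = 10.7 mA.
Check: β·I_B = 26.7 mA > I_C = 10.7 mA, confirming saturation.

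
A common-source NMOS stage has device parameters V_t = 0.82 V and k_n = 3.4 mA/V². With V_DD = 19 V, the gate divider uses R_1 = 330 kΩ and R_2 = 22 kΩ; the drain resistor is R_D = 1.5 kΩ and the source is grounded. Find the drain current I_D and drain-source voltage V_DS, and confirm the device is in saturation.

V_G = V_DD·R_2/(R_1+R_2) = 19×22/352 = 1.19 V. With the source grounded, V_GS = V_G = 1.19 V.
Assume saturation: I_D = (k_n/2)(V_GS − V_t)² = (3.4/2)×(1.19 − 0.82)² = 1.7×0.368² = 0.23 mA.
V_DS = V_DD − I_D·R_D = 19 − 0.23×1.5 = 18.7 V.
Saturation requires V_DS ≥ V_GS − V_t = 0.368 V; 18.7 ≥ 0.368 ✓.

I_D ≈ 0.23 mA, V_DS ≈ 19 V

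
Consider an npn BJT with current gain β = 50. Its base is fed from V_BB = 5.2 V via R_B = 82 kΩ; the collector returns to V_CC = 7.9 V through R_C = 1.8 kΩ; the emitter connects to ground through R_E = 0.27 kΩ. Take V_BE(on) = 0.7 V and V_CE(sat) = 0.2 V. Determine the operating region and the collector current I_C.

active; I_C ≈ 2.3 mA

Assume active. Base-emitter loop: I_B = (V_BB − V_BE)/(R_B + (β+1)R_E) = (5.2 − 0.7)/(82 + 51×0.27) = 0.047 mA.
I_C = β·I_B = 50×0.047 = 2.35 mA.
V_CE = V_CC − I_C·R_C − I_E·R_E = 7.9 − 2.35×1.8 − 2.4×0.27 = 3.02 V > V_CE(sat), so the active-region assumption holds.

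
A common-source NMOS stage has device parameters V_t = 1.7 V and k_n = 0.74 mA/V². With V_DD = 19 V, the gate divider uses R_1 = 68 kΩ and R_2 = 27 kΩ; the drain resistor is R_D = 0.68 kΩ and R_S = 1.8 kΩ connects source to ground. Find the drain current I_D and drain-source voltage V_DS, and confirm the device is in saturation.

I_D ≈ 1.1 mA, V_DS ≈ 16 V

V_G = V_DD·R_2/(R_1+R_2) = 19×27/95 = 5.4 V.
Assume saturation: I_D = (k_n/2)(V_GS − V_t)² with V_GS = V_G − I_D·R_S = 5.4 − 1.8·I_D.
Substituting gives 1.2·I_D² − 5.93·I_D + 5.07 = 0, with roots I_D = 1.1 or 3.85 mA.
The root I_D = 3.85 mA gives V_GS = -1.52 V ≤ V_t, so take I_D = 1.1 mA.
Then V_GS = 3.42 V and V_DS = V_DD − I_D(R_D+R_S) = 19 − 1.1×2.48 = 16.3 V.
Saturation requires V_DS ≥ V_GS − V_t = 1.72 V; 16.3 ≥ 1.72 ✓.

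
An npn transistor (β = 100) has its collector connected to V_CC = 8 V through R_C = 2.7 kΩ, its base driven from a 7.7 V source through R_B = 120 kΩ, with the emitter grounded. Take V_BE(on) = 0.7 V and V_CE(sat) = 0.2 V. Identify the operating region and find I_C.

saturation; I_C ≈ 2.9 mA

Assume active: I_B = (7.7 − 0.7)/120 = 0.0583 mA, giving I_C = β·I_B = 5.83 mA.
But then V_CE = 8 − 5.83×2.7 = -7.75 V < V_CE(sat) = 0.2 V — impossible in the active region.
So the transistor is saturated. With V_CE = 0.2 V, I_C = (V_CC − 0.2)/R_C = 7.8/2.7 = 2.89 mA.
Check: β·I_B = 5.83 mA > I_C = 2.89 mA, confirming saturation.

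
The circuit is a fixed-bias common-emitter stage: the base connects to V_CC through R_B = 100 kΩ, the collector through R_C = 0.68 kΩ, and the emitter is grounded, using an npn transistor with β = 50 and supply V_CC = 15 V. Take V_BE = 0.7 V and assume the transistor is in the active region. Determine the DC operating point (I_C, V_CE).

I_C ≈ 7.2 mA, V_CE ≈ 10 V

Base loop: V_CC = I_B·R_B + V_BE, so I_B = (15 − 0.7)/100 kΩ = 0.143 mA.
In the active region I_C = β·I_B = 50 × 0.143 = 7.15 mA.
Collector loop: V_CE = V_CC − I_C·R_C = 15 − 7.15×0.68 = 10.1 V.
Since V_CE = 10.1 V > V_CE(sat) ≈ 0.2 V, the transistor is in the active region as assumed.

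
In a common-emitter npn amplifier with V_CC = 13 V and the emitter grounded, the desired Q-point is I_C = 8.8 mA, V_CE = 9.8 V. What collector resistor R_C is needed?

R_C ≈ 0.36 kΩ

Collector loop: V_CC = I_C·R_C + V_CE.
R_C = (V_CC − V_CE)/I_C = (13 − 9.8)/8.8 = 0.364 kΩ.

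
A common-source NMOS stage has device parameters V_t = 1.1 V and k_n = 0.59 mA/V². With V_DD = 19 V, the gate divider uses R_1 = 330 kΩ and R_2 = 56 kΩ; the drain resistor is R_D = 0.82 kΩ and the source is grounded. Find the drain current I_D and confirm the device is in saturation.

I_D ≈ 0.81 mA

V_G = V_DD·R_2/(R_1+R_2) = 19×56/386 = 2.76 V. With the source grounded, V_GS = V_G = 2.76 V.
Assume saturation: I_D = (k_n/2)(V_GS − V_t)² = (0.59/2)×(2.76 − 1.1)² = 0.295×1.66² = 0.809 mA.
V_DS = V_DD − I_D·R_D = 19 − 0.809×0.82 = 18.3 V.
Saturation requires V_DS ≥ V_GS − V_t = 1.66 V; 18.3 ≥ 1.66 ✓.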